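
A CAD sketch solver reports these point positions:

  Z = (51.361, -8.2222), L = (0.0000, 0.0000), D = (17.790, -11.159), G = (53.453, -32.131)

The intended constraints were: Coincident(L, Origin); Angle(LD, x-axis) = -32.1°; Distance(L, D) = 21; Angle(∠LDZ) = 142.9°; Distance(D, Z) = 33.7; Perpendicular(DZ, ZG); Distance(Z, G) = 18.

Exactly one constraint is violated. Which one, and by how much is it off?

Distance(Z, G) = 18 — off by 6.00.

L = (0.00, 0.00) ✓; LD at -32.10° ✓; |LD| = 21.00 ✓; ∠LDZ = 142.9° ✓; |DZ| = 33.70 ✓; ∠(DZ, ZG) = 90.00° ✓; |ZG| = 24.00 ✗.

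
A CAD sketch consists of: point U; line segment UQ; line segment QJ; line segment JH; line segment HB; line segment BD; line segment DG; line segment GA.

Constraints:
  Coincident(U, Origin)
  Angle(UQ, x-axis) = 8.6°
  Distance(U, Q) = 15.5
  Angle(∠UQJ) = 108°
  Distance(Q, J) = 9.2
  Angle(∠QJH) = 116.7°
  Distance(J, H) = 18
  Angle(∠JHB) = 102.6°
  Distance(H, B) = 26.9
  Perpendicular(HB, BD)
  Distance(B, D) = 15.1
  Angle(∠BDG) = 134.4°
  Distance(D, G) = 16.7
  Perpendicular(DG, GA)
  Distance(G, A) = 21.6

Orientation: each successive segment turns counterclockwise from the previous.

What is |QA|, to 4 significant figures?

12.50

∠BDG = 134.4° gives DG at -3.100° from the x-axis; with |DG| = 16.7, G = (8.717, -8.001). DG ⟂ GA, so GA runs at 86.90°; with |GA| = 21.6, A = (9.885, 13.57). Then |QA| = |A − Q| = 12.50.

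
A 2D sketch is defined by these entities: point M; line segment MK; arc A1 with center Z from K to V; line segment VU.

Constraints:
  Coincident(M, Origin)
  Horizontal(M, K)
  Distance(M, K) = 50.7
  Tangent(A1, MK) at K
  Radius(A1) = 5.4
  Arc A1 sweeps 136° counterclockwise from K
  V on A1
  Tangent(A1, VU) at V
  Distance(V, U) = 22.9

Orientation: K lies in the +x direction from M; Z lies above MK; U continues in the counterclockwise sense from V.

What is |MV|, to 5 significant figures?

55.237

M is at the origin; M and K share the same y with |MK| = 50.7 and K on the +x side, so K = (50.700, 0.0000). Tangency of A1 to MK means the radius ZK is perpendicular to MK, so Z = K + (0, 5.4) = (50.700, 5.4000). On A1, K sits at bearing -90° from Z; a 136° counterclockwise sweep puts V at bearing 46°, so V = Z + 5.4·(cos 46°, sin 46°) = (54.451, 9.2844). Then |MV| = |V − M| = 55.237.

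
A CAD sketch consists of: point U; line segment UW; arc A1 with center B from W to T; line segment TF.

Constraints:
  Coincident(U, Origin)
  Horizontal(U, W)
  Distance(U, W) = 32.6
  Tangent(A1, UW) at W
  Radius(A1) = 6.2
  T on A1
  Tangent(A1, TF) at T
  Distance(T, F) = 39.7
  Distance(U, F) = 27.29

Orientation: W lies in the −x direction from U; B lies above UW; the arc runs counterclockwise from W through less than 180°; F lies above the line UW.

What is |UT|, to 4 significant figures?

28.62

U is at the origin; UW is horizontal with |UW| = 32.6 and W on the −x side, so W = (-32.60, 0.000). Since A1 is tangent to UW there, BW ⟂ UW, so B = W + (0, 6.2) = (-32.60, 6.200). Since BT ⟂ TF (tangency), |BF| = √(6.2² + 39.7²) = 40.18 regardless of where T sits on A1. So F lies on both circle(U, 27.29) and circle(B, 40.18); the above-UW intersection is F = (1.632, 27.24). T is the foot of the tangent from F: T = (-28.58, 1.482).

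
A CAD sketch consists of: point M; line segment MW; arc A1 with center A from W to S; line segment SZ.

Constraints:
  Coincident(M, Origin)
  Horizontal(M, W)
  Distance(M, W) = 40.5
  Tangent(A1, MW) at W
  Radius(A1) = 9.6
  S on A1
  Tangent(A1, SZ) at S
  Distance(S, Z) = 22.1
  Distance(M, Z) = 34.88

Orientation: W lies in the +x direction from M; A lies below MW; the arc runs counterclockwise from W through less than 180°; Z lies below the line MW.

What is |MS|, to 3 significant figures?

32.2

Checks: |AS| = 9.600 ✓; ∠(AS, SZ) = 90.00° ✓; |SZ| = 22.10 ✓; |MZ| = 34.88 ✓.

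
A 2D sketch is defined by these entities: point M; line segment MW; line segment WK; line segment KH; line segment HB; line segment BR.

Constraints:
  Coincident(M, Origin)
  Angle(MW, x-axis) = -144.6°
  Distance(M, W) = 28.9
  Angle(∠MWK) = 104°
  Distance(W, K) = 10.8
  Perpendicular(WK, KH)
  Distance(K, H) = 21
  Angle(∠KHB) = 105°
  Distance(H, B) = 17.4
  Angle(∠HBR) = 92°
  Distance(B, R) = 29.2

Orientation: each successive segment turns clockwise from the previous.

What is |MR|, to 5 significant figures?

31.385

M is at the origin; MW runs at -144.6° with length 28.9, so W = (-23.557, -16.741). ∠MWK = 104.0° gives WK at 139.40° from the x-axis; with |WK| = 10.8, K = (-31.757, -9.7129). The perpendicularity gives KH at right angles to WK, so KH runs at 49.400°; with |KH| = 21.0, H = (-18.091, 6.2318). ∠KHB = 105.0° gives HB at -25.600° from the x-axis; with |HB| = 17.4, B = (-2.3992, -1.2865). ∠HBR = 92.0° gives BR at -113.60° from the x-axis; with |BR| = 29.2, R = (-14.089, -28.044). Then |MR| = |R − M| = 31.385.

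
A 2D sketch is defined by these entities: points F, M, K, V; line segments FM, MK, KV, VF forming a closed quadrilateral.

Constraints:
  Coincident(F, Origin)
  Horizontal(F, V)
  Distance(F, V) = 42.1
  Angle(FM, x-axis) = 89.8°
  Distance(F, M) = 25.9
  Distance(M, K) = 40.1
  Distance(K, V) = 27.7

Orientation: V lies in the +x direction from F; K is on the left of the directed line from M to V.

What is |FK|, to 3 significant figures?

48.7

F is at the origin; FV is horizontal with |FV| = 42.1 and V in +x, so V = (42.1, 0). FM runs at 89.8° with |FM| = 25.9, so M = (0.0904, 25.9). K is determined by |MK| = 40.1 and |KV| = 27.7 together: it lies at the intersection of circle(M, 40.1) and circle(V, 27.7). With |MV| = 49.4, the foot of the radical line on MV is 33.2 from M and the perpendicular offset is √(40.1² − 33.2²) = 22.5. Taking the left-of-MV solution: K = (40.2, 27.6).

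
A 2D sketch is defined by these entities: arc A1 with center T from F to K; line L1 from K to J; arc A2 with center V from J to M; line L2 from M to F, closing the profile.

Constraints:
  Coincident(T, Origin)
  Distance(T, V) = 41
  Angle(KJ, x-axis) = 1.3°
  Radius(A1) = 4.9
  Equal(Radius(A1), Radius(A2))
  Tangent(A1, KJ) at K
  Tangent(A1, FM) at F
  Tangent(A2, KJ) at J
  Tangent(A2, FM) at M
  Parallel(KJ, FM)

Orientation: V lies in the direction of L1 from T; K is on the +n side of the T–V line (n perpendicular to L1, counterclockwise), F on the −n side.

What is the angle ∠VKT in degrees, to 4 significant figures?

83.18°

T is at the origin and V lies 41.0 along u from T, so V = 41.0·u = (40.99, 0.9302). Tangency of A1 to both parallel lines with radius 4.9 puts K and F at T ± 4.9·n: K = (-0.1112, 4.899), F = (0.1112, -4.899). Then cos ∠VKT = KV·KT / (|KV||KT|), giving 83.18°.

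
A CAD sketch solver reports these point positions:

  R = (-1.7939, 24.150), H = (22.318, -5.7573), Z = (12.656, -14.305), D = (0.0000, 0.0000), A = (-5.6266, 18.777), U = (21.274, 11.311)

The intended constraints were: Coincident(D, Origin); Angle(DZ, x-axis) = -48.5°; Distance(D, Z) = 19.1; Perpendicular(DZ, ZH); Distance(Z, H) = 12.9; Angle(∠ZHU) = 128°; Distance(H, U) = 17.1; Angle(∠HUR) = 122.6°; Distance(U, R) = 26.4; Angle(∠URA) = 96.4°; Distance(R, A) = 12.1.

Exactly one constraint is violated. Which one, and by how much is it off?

Distance(R, A) = 12.1 — off by 5.50.

D = (0.00, 0.00) ✓; DZ at -48.50° ✓; |DZ| = 19.10 ✓; ∠(DZ, ZH) = 90.00° ✓; |ZH| = 12.90 ✓; ∠ZHU = 128.0° ✓; |HU| = 17.10 ✓; ∠HUR = 122.6° ✓; |UR| = 26.40 ✓; ∠URA = 96.40° ✓; |RA| = 6.600 ✗.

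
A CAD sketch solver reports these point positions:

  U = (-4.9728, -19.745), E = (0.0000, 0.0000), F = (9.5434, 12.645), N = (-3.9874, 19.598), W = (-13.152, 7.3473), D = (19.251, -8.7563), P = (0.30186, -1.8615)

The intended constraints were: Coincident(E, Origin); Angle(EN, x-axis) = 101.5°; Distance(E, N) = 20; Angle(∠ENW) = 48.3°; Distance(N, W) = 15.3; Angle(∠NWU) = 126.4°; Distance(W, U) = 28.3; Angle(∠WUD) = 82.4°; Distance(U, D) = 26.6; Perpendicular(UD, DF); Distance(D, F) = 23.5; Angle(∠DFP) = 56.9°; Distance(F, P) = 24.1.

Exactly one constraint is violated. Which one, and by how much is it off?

Distance(F, P) = 24.1 — off by 6.90.

E = (0.00, 0.00) ✓; EN at 101.5° ✓; |EN| = 20.00 ✓; ∠ENW = 48.30° ✓; |NW| = 15.30 ✓; ∠NWU = 126.4° ✓; |WU| = 28.30 ✓; ∠WUD = 82.40° ✓; |UD| = 26.60 ✓; ∠(UD, DF) = 90.00° ✓; |DF| = 23.50 ✓; ∠DFP = 56.90° ✓; |FP| = 17.20 ✗.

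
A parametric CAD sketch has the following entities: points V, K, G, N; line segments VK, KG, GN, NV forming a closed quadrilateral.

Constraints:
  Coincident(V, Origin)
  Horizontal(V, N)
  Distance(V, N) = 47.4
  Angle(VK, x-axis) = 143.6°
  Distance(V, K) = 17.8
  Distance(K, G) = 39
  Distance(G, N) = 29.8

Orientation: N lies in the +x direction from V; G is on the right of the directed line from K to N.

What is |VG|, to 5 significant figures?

21.351

V is at the origin; V and N share the same y with |VN| = 47.4 and N in +x, so N = (47.4, 0). VK runs at 143.6° with |VK| = 17.8, so K = (-14.327, 10.563). G is determined by |KG| = 39.0 and |GN| = 29.8 together: it lies at the intersection of circle(K, 39.0) and circle(N, 29.8). With |KN| = 62.624, the foot of the radical line on KN is 36.366 from K and the perpendicular offset is √(39.0² − 36.366²) = 14.090. Taking the right-of-KN solution: G = (19.141, -9.4591).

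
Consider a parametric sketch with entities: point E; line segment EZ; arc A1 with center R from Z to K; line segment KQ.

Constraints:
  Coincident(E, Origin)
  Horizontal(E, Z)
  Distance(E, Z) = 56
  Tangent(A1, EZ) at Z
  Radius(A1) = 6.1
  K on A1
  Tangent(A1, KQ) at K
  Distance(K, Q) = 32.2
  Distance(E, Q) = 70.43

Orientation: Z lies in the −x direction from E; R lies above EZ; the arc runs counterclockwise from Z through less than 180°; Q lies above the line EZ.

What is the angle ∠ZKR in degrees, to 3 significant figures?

37.2°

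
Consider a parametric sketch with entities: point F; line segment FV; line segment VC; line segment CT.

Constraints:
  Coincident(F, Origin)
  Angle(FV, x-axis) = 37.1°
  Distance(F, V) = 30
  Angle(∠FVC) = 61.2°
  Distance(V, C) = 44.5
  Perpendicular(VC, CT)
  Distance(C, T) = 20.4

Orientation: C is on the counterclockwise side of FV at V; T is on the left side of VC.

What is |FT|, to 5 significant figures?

30.619

F is at the origin; FV runs at 37.1° with length 30.0, so V = 30.0·(cos 37.1°, sin 37.1°) = (23.928, 18.096). ∠FVC = 61.2°, so VC runs at 37.1° + (180° − 61.2°) = 155.90° from the x-axis; with |VC| = 44.5, C = V + 44.5·(cos 155.90°, sin 155.90°) = (-16.694, 36.267). VC is perpendicular to CT; with |CT| = 20.4 on the left of VC, T = C + 20.4·(-0.40833, -0.91283) = (-25.024, 17.645). Then |FT| = |T − F| = 30.619.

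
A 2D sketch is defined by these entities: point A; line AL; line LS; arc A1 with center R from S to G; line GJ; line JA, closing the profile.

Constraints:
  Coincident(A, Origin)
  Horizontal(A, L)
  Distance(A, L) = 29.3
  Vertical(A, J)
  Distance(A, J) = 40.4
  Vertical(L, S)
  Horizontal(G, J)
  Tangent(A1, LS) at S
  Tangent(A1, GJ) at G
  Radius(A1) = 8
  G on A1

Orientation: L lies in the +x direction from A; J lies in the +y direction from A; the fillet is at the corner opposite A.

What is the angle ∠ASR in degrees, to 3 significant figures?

47.9°

A is at the origin; A and L share the same y with |AL| = 29.3 and L on the +x side, so L = (29.3, 0.00). AJ is vertical with |AJ| = 40.4 and J on the +y side, so J = (0.00, 40.4). The virtual corner opposite A is at (29.3, 40.4). Since A1 is tangent to LS there, RS ⟂ LS and the tangent condition forces RG to be normal to GJ, with radius 8.0, so the center R sits 8.0 in from both sides at R = (21.3, 32.4). That places the tangent points at S = (29.3, 32.4) on LS and G = (21.3, 40.4) on GJ. Then cos ∠ASR = SA·SR / (|SA||SR|), giving 47.9°.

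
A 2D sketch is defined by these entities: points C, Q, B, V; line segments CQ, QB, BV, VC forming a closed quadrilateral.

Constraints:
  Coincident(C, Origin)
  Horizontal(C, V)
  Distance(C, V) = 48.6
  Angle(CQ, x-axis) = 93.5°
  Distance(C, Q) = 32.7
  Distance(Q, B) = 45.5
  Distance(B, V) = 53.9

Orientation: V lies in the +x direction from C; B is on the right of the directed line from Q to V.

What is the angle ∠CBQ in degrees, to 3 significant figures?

14.1°

Checks: |QB| = 45.50 ✓; |BV| = 53.90 ✓.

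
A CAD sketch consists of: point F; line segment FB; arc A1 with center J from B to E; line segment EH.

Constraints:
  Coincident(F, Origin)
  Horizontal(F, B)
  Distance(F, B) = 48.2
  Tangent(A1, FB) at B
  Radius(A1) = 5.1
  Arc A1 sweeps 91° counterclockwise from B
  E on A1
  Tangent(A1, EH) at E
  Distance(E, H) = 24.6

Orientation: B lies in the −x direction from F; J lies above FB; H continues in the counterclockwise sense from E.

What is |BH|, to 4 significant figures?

30.15

F is at the origin; F and B share the same y with |FB| = 48.2 and B on the −x side, so B = (-48.20, 0.000). The tangent condition forces JB to be normal to FB, so J = B + (0, 5.1) = (-48.20, 5.100). On A1, B sits at bearing -90° from J; a 91° counterclockwise sweep puts E at bearing 1°, so E = J + 5.1·(cos 1°, sin 1°) = (-43.10, 5.189). A1 meets EH tangentially, so JE is at right angles to EH, so EH runs along (−sin 1°, cos 1°); with |EH| = 24.6, H = (-43.53, 29.79). Then |BH| = |H − B| = 30.15.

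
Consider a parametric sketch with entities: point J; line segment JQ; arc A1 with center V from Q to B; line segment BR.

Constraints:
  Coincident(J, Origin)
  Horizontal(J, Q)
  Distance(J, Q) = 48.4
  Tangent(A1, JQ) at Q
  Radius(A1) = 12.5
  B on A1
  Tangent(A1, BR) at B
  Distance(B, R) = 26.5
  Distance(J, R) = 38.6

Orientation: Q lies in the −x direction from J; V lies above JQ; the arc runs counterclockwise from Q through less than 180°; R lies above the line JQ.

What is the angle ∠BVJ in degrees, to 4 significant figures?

14.35°

J is at the origin; JQ is horizontal with |JQ| = 48.4 and Q on the −x side, so Q = (-48.40, 0.000). Tangency of A1 to JQ means the radius VQ is perpendicular to JQ, so V = Q + (0, 12.5) = (-48.40, 12.50). Since VB ⟂ BR (tangency), |VR| = √(12.5² + 26.5²) = 29.30 regardless of where B sits on A1. So R lies on both circle(J, 38.6) and circle(V, 29.30); the above-JQ intersection is R = (-24.67, 29.69). B is the foot of the tangent from R: B = (-37.45, 6.472).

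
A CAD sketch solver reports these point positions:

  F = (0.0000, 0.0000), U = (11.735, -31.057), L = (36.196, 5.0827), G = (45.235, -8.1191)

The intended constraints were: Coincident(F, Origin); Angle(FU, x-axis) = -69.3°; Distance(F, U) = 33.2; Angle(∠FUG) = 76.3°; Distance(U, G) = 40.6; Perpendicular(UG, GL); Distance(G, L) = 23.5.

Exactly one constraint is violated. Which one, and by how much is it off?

Distance(G, L) = 23.5 — off by 7.50.

F = (0.00, 0.00) ✓; FU at -69.30° ✓; |FU| = 33.20 ✓; ∠FUG = 76.30° ✓; |UG| = 40.60 ✓; ∠(UG, GL) = 90.00° ✓; |GL| = 16.00 ✗.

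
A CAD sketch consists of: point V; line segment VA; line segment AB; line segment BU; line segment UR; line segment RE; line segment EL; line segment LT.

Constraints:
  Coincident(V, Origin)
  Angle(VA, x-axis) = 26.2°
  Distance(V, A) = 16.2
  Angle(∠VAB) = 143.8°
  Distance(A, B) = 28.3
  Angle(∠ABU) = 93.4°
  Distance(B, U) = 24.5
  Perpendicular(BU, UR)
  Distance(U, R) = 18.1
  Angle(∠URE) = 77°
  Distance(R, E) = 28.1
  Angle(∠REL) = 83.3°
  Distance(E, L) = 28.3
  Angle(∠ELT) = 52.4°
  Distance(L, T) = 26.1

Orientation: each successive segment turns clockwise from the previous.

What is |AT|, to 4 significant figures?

30.84

V is at the origin; VA runs at 26.2° with length 16.2, so A = (14.54, 7.152). ∠VAB = 143.8° gives AB at -10.00° from the x-axis; with |AB| = 28.3, B = (42.41, 2.238). ∠ABU = 93.4° gives BU at -96.60° from the x-axis; with |BU| = 24.5, U = (39.59, -22.10). The perpendicularity gives UR at right angles to BU, so UR runs at 173.4°; with |UR| = 18.1, R = (21.61, -20.02). ∠URE = 77.0° gives RE at 70.40° from the x-axis; with |RE| = 28.1, E = (31.04, 6.453). ∠REL = 83.3° gives EL at -26.30° from the x-axis; with |EL| = 28.3, L = (56.41, -6.086). ∠ELT = 52.4° gives LT at -153.9° from the x-axis; with |LT| = 26.1, T = (32.97, -17.57). Then |AT| = |T − A| = 30.84.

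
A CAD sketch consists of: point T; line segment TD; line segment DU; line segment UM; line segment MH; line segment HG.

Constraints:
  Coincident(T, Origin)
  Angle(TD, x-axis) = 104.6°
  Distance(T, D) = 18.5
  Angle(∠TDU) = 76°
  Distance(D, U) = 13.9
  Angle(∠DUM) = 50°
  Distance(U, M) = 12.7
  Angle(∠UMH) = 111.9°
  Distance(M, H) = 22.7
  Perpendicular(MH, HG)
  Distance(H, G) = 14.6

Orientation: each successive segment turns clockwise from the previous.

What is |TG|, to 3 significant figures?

33.1

T is at the origin; TD runs at 104.6° with length 18.5, so D = (-4.66, 17.9). ∠TDU = 76.0° gives DU at 0.600° from the x-axis; with |DU| = 13.9, U = (9.24, 18.0). ∠DUM = 50.0° gives UM at -129° from the x-axis; with |UM| = 12.7, M = (1.17, 8.23). ∠UMH = 111.9° gives MH at 162° from the x-axis; with |MH| = 22.7, H = (-20.5, 15.1). MH ⟂ HG, so HG runs at 72.5°; with |HG| = 14.6, G = (-16.1, 29.0). Then |TG| = |G − T| = 33.1.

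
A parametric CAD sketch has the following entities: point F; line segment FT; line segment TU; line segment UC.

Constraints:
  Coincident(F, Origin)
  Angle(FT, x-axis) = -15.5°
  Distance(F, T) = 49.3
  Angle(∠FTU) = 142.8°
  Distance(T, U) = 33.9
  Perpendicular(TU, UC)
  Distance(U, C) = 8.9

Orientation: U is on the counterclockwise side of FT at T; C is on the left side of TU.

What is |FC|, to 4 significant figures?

76.10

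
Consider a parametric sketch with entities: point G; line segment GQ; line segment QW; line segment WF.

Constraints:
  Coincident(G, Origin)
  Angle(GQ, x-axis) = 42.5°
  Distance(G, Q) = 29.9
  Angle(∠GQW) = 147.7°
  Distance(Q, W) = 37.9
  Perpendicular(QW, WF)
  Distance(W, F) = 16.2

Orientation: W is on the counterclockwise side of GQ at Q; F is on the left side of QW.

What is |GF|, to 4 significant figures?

63.17

G is at the origin; GQ runs at 42.5° with length 29.9, so Q = 29.9·(cos 42.5°, sin 42.5°) = (22.04, 20.20). ∠GQW = 147.7°, so QW runs at 42.5° + (180° − 147.7°) = 74.80° from the x-axis; with |QW| = 37.9, W = Q + 37.9·(cos 74.80°, sin 74.80°) = (31.98, 56.77). The perpendicularity gives WF at right angles to QW; with |WF| = 16.2 on the left of QW, F = W + 16.2·(-0.9650, 0.2622) = (16.35, 61.02). Then |GF| = |F − G| = 63.17.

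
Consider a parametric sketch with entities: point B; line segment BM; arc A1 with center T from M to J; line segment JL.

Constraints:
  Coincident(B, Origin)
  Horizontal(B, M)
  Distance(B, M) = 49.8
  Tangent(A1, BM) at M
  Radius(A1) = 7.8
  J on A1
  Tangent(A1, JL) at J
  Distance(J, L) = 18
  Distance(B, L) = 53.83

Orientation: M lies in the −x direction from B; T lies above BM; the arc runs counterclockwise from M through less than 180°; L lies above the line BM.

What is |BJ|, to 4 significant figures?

43.31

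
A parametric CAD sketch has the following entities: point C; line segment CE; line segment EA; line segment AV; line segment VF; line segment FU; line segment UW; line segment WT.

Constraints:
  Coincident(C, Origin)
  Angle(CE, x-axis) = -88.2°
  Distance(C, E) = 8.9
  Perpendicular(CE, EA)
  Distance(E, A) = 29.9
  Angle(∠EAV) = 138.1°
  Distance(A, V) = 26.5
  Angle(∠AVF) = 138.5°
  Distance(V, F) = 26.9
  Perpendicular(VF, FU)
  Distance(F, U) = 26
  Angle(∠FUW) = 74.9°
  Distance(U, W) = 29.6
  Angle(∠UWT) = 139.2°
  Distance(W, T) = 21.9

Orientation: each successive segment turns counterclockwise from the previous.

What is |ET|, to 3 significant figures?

48.0

C is at the origin; CE runs at -88.2° with length 8.9, so E = (0.280, -8.90). The perpendicularity gives EA at right angles to CE, so EA runs at 1.80°; with |EA| = 29.9, A = (30.2, -7.96). ∠EAV = 138.1° gives AV at 43.7° from the x-axis; with |AV| = 26.5, V = (49.3, 10.4). ∠AVF = 138.5° gives VF at 85.2° from the x-axis; with |VF| = 26.9, F = (51.6, 37.2). VF is perpendicular to FU, so FU runs at 175°; with |FU| = 26.0, U = (25.7, 39.3). ∠FUW = 74.9° gives UW at -79.7° from the x-axis; with |UW| = 29.6, W = (31.0, 10.2). ∠UWT = 139.2° gives WT at -38.9° from the x-axis; with |WT| = 21.9, T = (48.0, -3.54). Then |ET| = |T − E| = 48.0.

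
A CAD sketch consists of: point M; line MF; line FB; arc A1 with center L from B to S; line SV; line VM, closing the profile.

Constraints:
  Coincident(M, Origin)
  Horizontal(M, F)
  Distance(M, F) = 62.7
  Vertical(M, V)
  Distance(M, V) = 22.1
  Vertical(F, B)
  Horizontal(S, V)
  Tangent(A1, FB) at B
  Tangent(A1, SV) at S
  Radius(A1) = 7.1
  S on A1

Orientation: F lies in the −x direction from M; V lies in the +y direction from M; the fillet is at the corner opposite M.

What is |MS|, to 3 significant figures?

59.8

M is at the origin; MF is horizontal with |MF| = 62.7 and F on the −x side, so F = (-62.7, 0.00). MV is vertical with |MV| = 22.1 and V on the +y side, so V = (0.00, 22.1). The virtual corner opposite M is at (-62.7, 22.1). Since A1 is tangent to FB there, LB ⟂ FB and A1 meets SV tangentially, so LS is at right angles to SV, with radius 7.1, so the center L sits 7.1 in from both sides at L = (-55.6, 15.0). That places the tangent points at B = (-62.7, 15.0) on FB and S = (-55.6, 22.1) on SV. Then |MS| = |S − M| = 59.8.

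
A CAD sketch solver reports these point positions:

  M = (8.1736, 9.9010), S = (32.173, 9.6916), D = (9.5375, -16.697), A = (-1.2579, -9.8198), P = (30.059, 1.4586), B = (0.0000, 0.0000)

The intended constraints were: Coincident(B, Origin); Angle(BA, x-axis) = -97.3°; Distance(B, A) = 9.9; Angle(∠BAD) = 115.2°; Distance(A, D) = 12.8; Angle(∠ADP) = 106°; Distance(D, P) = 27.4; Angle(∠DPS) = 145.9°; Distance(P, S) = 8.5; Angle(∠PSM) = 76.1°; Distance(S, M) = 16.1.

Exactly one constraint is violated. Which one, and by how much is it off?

Distance(S, M) = 16.1 — off by 7.90.

B = (0.00, 0.00) ✓; BA at -97.30° ✓; |BA| = 9.900 ✓; ∠BAD = 115.2° ✓; |AD| = 12.80 ✓; ∠ADP = 106.0° ✓; |DP| = 27.40 ✓; ∠DPS = 145.9° ✓; |PS| = 8.500 ✓; ∠PSM = 76.10° ✓; |SM| = 24.00 ✗.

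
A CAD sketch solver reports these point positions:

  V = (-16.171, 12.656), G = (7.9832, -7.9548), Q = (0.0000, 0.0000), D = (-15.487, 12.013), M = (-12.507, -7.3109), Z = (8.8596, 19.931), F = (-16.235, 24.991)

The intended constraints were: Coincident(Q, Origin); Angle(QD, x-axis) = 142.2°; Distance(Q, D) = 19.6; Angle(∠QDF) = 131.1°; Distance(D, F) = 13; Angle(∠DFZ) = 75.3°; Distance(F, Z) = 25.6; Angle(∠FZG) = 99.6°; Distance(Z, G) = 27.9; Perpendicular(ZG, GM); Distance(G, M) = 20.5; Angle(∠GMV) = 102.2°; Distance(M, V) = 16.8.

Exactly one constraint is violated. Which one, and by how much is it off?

Distance(M, V) = 16.8 — off by 3.50.

Q = (0.00, 0.00) ✓; QD at 142.2° ✓; |QD| = 19.60 ✓; ∠QDF = 131.1° ✓; |DF| = 13.00 ✓; ∠DFZ = 75.30° ✓; |FZ| = 25.60 ✓; ∠FZG = 99.60° ✓; |ZG| = 27.90 ✓; ∠(ZG, GM) = 90.00° ✓; |GM| = 20.50 ✓; ∠GMV = 102.2° ✓; |MV| = 20.30 ✗.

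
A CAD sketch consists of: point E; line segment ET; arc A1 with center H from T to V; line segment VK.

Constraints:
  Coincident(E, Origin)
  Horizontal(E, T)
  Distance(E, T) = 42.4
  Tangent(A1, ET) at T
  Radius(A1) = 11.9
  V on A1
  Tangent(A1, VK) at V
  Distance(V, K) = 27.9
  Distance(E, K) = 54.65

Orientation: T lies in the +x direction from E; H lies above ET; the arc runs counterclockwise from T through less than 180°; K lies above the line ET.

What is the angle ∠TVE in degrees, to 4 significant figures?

43.05°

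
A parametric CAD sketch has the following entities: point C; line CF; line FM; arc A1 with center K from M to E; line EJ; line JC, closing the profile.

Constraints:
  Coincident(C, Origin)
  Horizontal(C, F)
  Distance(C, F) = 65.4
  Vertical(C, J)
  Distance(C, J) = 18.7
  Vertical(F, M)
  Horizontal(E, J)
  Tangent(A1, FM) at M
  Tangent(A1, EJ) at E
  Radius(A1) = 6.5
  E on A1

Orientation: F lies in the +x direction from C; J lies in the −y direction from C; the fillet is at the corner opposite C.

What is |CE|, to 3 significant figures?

61.8

C is at the origin; CF is horizontal with |CF| = 65.4 and F on the +x side, so F = (65.4, 0.00). C and J share the same x with |CJ| = 18.7 and J on the −y side, so J = (0.00, -18.7). The virtual corner opposite C is at (65.4, -18.7). A1 meets FM tangentially, so KM is at right angles to FM and since A1 is tangent to EJ there, KE ⟂ EJ, with radius 6.5, so the center K sits 6.5 in from both sides at K = (58.9, -12.2). That places the tangent points at M = (65.4, -12.2) on FM and E = (58.9, -18.7) on EJ. Then |CE| = |E − C| = 61.8.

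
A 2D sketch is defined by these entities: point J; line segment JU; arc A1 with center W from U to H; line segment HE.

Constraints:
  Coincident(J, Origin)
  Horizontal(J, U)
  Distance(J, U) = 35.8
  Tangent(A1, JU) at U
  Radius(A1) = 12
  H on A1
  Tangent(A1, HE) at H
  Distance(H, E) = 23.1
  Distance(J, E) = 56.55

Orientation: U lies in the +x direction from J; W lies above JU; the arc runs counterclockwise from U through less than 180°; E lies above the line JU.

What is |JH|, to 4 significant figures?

49.70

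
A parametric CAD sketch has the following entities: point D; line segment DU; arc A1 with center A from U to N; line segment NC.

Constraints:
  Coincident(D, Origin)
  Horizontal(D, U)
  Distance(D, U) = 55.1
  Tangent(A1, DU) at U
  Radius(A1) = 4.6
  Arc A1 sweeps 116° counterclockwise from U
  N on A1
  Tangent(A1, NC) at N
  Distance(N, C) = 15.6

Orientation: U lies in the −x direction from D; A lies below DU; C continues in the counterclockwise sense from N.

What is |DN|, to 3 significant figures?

59.6

Tangency of A1 to DU means the radius AU is perpendicular to DU, so A = U + (0, -4.6) = (-55.1, -4.60). On A1, U sits at bearing 90° from A; a 116° counterclockwise sweep puts N at bearing 206°, so N = A + 4.6·(cos 206°, sin 206°) = (-59.2, -6.62). Then |DN| = |N − D| = 59.6.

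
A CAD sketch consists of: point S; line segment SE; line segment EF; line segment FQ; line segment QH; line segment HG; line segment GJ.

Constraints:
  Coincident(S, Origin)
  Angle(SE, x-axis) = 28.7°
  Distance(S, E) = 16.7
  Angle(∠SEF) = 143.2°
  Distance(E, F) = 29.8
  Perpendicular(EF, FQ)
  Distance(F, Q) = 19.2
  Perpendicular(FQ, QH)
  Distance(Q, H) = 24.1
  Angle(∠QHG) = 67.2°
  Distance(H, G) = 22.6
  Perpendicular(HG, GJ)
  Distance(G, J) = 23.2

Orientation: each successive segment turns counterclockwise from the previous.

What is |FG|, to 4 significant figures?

15.43

S is at the origin; SE runs at 28.7° with length 16.7, so E = (14.65, 8.020). ∠SEF = 143.2° gives EF at 65.50° from the x-axis; with |EF| = 29.8, F = (27.01, 35.14). EF is perpendicular to FQ, so FQ runs at 155.5°; with |FQ| = 19.2, Q = (9.535, 43.10). FQ ⟂ QH, so QH runs at -114.5°; with |QH| = 24.1, H = (-0.4592, 21.17). ∠QHG = 67.2° gives HG at -1.700° from the x-axis; with |HG| = 22.6, G = (22.13, 20.50). Then |FG| = |G − F| = 15.43.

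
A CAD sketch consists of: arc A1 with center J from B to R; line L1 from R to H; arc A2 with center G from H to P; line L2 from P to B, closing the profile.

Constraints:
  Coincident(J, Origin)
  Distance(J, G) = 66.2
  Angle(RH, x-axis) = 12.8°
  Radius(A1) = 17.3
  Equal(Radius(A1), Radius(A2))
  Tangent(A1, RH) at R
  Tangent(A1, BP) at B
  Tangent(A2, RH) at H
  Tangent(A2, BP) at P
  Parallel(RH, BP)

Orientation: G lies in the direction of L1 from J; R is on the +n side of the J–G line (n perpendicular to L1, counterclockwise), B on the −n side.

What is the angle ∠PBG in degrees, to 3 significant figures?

14.6°

The slot axis is L1's direction at 12.8°, so u = (cos 12.8°, sin 12.8°) = (0.975, 0.222) and n = (−sin 12.8°, cos 12.8°) = (-0.222, 0.975). J is at the origin and G lies 66.2 along u from J, so G = 66.2·u = (64.6, 14.7). Tangency of A1 to both parallel lines with radius 17.3 puts R and B at J ± 17.3·n: R = (-3.83, 16.9), B = (3.83, -16.9). Equal radii place H and P the same way about G: H = G + 17.3·n = (60.7, 31.5), P = G − 17.3·n = (68.4, -2.20). Then cos ∠PBG = BP·BG / (|BP||BG|), giving 14.6°.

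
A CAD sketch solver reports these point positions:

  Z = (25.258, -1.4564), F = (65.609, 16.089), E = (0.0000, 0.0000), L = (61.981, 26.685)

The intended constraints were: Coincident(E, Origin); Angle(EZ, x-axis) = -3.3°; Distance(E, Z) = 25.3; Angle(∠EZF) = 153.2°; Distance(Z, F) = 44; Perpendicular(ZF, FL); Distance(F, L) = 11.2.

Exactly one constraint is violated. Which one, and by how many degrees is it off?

Perpendicular(ZF, FL) — off by 4.60°.

E = (0.00, 0.00) ✓; EZ at -3.300° ✓; |EZ| = 25.30 ✓; ∠EZF = 153.2° ✓; |ZF| = 44.00 ✓; ∠(ZF, FL) = 85.40° ✗; |FL| = 11.20 ✓.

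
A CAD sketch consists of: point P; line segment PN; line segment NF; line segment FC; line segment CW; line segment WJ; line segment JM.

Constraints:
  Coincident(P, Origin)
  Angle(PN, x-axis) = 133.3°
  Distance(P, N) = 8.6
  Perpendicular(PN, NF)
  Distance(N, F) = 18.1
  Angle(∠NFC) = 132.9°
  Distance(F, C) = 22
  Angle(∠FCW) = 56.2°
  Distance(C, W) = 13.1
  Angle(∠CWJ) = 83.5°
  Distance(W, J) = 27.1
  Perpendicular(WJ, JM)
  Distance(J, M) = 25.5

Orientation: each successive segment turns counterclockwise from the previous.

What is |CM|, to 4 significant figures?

28.50

P is at the origin; PN runs at 133.3° with length 8.6, so N = (-5.898, 6.259). PN ⟂ NF, so NF runs at -136.7°; with |NF| = 18.1, F = (-19.07, -6.154). ∠NFC = 132.9° gives FC at -89.60° from the x-axis; with |FC| = 22.0, C = (-18.92, -28.15). ∠FCW = 56.2° gives CW at 34.20° from the x-axis; with |CW| = 13.1, W = (-8.082, -20.79). ∠CWJ = 83.5° gives WJ at 130.7° from the x-axis; with |WJ| = 27.1, J = (-25.75, -0.2452). WJ is perpendicular to JM, so JM runs at -139.3°; with |JM| = 25.5, M = (-45.09, -16.87). Then |CM| = |M − C| = 28.50.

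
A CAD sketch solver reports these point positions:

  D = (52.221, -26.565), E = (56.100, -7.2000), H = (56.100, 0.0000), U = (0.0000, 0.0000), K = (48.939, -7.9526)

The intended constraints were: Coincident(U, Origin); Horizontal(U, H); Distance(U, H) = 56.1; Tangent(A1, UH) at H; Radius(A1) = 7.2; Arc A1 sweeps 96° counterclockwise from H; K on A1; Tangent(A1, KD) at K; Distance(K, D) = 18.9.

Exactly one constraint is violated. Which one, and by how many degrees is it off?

Tangent(A1, KD) at K — off by 4.00°.

U = (0.00, 0.00) ✓; U.y = 0.00, H.y = 0.00 ✓; |UH| = 56.10 ✓; ∠(EH, HU) = 90.00° ✓; |EH| = 7.200 ✓; bearing(E→K) − bearing(E→H) = 96.00° ✓; |EK| = 7.200 ✓; ∠(EK, KD) = 86.00° ✗; |KD| = 18.90 ✓.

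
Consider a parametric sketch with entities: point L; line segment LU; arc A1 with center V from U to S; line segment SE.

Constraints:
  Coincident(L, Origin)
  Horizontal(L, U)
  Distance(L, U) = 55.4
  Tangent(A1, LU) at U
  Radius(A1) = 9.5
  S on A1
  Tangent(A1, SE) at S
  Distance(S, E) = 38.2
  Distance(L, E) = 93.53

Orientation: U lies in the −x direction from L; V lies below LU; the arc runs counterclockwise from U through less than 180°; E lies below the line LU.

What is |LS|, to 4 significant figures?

62.52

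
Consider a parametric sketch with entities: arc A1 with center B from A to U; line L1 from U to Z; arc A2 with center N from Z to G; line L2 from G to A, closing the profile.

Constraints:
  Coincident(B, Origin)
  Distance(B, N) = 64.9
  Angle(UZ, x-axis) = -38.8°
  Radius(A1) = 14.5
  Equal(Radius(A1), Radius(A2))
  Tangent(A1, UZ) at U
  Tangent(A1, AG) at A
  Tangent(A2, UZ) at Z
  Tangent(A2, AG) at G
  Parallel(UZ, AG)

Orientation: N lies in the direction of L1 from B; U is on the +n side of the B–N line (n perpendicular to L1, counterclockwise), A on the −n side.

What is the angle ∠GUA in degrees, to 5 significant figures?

65.923°

The slot axis is L1's direction at -38.8°, so u = (cos -38.8°, sin -38.8°) = (0.77934, -0.62660) and n = (−sin -38.8°, cos -38.8°) = (0.62660, 0.77934). B is at the origin and N lies 64.9 along u from B, so N = 64.9·u = (50.579, -40.667). Tangency of A1 to both parallel lines with radius 14.5 puts U and A at B ± 14.5·n: U = (9.0858, 11.300), A = (-9.0858, -11.300). Equal radii place Z and G the same way about N: Z = N + 14.5·n = (59.665, -29.366), G = N − 14.5·n = (41.493, -51.967). Then cos ∠GUA = UG·UA / (|UG||UA|), giving 65.923°.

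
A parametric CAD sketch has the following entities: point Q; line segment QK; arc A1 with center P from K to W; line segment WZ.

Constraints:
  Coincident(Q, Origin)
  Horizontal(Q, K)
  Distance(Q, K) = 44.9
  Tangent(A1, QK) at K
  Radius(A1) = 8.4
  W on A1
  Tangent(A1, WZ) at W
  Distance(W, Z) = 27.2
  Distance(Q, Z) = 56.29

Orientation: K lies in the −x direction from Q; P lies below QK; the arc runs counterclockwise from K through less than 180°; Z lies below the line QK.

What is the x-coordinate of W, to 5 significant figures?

-52.701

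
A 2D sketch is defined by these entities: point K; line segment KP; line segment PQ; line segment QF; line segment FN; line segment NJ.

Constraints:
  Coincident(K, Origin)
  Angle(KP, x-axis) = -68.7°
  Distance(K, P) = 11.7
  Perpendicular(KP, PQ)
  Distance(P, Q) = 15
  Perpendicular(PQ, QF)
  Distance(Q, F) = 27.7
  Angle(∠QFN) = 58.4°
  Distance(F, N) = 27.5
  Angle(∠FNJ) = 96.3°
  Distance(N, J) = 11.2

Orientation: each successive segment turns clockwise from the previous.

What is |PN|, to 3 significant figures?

15.7

PQ ⟂ QF, so QF runs at 111°; with |QF| = 27.7, F = (-19.8, 9.46). ∠QFN = 58.4° gives FN at -10.3° from the x-axis; with |FN| = 27.5, N = (7.27, 4.54). Then |PN| = |N − P| = 15.7.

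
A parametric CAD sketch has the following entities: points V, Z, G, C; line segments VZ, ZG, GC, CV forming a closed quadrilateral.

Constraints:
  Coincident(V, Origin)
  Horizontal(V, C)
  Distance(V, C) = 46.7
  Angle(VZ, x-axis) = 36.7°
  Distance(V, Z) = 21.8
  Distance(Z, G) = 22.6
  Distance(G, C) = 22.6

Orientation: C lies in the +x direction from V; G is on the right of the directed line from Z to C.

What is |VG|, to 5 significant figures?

26.830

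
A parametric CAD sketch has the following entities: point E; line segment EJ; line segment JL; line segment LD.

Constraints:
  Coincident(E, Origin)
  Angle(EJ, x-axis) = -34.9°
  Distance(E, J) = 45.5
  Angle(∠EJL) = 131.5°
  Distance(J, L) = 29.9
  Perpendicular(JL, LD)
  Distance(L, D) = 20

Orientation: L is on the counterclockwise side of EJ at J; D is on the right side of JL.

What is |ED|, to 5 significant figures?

80.810

E is at the origin; EJ runs at -34.9° with length 45.5, so J = 45.5·(cos -34.9°, sin -34.9°) = (37.317, -26.033). ∠EJL = 131.5°, so JL runs at -34.9° + (180° − 131.5°) = 13.600° from the x-axis; with |JL| = 29.9, L = J + 29.9·(cos 13.600°, sin 13.600°) = (66.379, -19.002). JL ⟂ LD; with |LD| = 20.0 on the right of JL, D = L + 20.0·(0.23514, -0.97196) = (71.081, -38.441). Then |ED| = |D − E| = 80.810.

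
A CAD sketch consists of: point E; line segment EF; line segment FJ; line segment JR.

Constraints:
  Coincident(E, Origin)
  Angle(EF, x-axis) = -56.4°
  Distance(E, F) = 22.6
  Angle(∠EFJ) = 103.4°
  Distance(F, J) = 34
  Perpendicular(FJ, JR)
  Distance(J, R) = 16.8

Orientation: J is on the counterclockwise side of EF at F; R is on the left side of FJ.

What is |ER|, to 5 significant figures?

39.579

E is at the origin; EF runs at -56.4° with length 22.6, so F = 22.6·(cos -56.4°, sin -56.4°) = (12.507, -18.824). ∠EFJ = 103.4°, so FJ runs at -56.4° + (180° − 103.4°) = 20.200° from the x-axis; with |FJ| = 34.0, J = F + 34.0·(cos 20.200°, sin 20.200°) = (44.415, -7.0839). FJ is perpendicular to JR; with |JR| = 16.8 on the left of FJ, R = J + 16.8·(-0.34530, 0.93849) = (38.614, 8.6828). Then |ER| = |R − E| = 39.579.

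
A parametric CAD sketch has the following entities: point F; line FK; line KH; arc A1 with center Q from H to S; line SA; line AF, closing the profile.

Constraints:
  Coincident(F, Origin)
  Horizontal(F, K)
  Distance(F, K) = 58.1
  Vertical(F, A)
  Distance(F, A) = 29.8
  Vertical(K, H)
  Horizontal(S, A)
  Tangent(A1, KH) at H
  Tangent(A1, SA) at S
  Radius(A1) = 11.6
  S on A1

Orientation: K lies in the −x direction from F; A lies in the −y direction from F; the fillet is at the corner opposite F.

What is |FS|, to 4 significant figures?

55.23

F is at the origin; FK is horizontal with |FK| = 58.1 and K on the −x side, so K = (-58.10, 0.000). F and A share the same x with |FA| = 29.8 and A on the −y side, so A = (0.000, -29.80). The virtual corner opposite F is at (-58.10, -29.80). Since A1 is tangent to KH there, QH ⟂ KH and tangency of A1 to SA means the radius QS is perpendicular to SA, with radius 11.6, so the center Q sits 11.6 in from both sides at Q = (-46.50, -18.20). That places the tangent points at H = (-58.10, -18.20) on KH and S = (-46.50, -29.80) on SA. Then |FS| = |S − F| = 55.23.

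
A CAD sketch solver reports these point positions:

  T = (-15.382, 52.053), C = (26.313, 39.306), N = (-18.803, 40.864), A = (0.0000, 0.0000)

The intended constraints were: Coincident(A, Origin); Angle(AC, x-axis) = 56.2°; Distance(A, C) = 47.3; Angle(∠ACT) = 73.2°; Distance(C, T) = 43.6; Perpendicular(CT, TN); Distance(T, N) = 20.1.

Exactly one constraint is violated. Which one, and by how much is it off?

Distance(T, N) = 20.1 — off by 8.40.

A = (0.00, 0.00) ✓; AC at 56.20° ✓; |AC| = 47.30 ✓; ∠ACT = 73.20° ✓; |CT| = 43.60 ✓; ∠(CT, TN) = 90.00° ✓; |TN| = 11.70 ✗.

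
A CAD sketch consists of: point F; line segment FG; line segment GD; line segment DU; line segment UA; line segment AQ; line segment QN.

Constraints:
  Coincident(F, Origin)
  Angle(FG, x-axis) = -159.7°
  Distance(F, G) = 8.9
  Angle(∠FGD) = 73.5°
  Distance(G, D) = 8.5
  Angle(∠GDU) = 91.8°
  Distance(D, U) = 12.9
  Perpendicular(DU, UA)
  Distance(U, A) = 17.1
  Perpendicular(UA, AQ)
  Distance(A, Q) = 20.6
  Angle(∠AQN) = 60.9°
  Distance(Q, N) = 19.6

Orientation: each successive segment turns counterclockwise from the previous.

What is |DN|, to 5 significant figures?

1.8324

UA is perpendicular to AQ, so AQ runs at -145.00°; with |AQ| = 20.6, Q = (-19.371, -0.30298). ∠AQN = 60.9° gives QN at -25.900° from the x-axis; with |QN| = 19.6, N = (-1.7398, -8.8643). Then |DN| = |N − D| = 1.8324.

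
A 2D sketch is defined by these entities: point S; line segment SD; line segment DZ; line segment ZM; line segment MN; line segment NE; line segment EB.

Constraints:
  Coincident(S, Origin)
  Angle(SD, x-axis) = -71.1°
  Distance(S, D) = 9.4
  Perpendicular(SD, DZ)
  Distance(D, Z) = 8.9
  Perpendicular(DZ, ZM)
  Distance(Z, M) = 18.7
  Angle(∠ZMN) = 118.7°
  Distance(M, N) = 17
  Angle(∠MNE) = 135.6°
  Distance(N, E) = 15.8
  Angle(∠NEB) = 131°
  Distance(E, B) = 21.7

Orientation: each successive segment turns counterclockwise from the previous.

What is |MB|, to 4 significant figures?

42.42

S is at the origin; SD runs at -71.1° with length 9.4, so D = (3.045, -8.893). The perpendicularity gives DZ at right angles to SD, so DZ runs at 18.90°; with |DZ| = 8.9, Z = (11.46, -6.010). DZ is perpendicular to ZM, so ZM runs at 108.9°; with |ZM| = 18.7, M = (5.408, 11.68). ∠ZMN = 118.7° gives MN at 170.2° from the x-axis; with |MN| = 17.0, N = (-11.34, 14.58). ∠MNE = 135.6° gives NE at -145.4° from the x-axis; with |NE| = 15.8, E = (-24.35, 5.603). ∠NEB = 131.0° gives EB at -96.40° from the x-axis; with |EB| = 21.7, B = (-26.77, -15.96). Then |MB| = |B − M| = 42.42.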